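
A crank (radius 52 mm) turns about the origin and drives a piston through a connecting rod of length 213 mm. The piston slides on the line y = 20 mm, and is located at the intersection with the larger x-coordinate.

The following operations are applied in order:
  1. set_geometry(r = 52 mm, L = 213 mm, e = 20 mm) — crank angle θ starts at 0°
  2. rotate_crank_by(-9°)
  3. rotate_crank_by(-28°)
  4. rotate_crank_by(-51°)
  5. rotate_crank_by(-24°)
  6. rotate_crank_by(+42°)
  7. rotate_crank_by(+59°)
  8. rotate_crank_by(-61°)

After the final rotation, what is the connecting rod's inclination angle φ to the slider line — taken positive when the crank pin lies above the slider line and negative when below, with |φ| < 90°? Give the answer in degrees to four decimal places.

set_geometry: r = 52 mm, L = 213 mm, e = 20 mm; θ ← 0°
rotate_crank_by(-9°): θ ← 0° -9° = -9°
rotate_crank_by(-28°): θ ← -9° -28° = -37°
rotate_crank_by(-51°): θ ← -37° -51° = -88°
rotate_crank_by(-24°): θ ← -88° -24° = -112°
rotate_crank_by(+42°): θ ← -112° +42° = -70°
rotate_crank_by(+59°): θ ← -70° +59° = -11°
rotate_crank_by(-61°): θ ← -11° -61° = -72°
crank pin P = (r cos θ, r sin θ) = (16.068884, -49.454939)
h = r sin θ − e = -49.454939 − 20 = -69.454939
sin φ = h / L = -69.454939 / 213 = -0.32607953
φ = arcsin(-0.32607953) = -19.030991°

-19.0310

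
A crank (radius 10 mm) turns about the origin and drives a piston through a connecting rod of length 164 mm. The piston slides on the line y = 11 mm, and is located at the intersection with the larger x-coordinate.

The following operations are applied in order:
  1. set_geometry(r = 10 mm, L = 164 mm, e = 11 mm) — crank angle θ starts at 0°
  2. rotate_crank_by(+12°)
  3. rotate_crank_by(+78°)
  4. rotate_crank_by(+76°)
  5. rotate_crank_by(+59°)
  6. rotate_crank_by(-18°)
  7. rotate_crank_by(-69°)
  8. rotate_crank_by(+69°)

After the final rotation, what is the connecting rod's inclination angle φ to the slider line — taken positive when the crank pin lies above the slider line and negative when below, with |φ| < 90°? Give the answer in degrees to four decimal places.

-5.4372

set_geometry: r = 10 mm, L = 164 mm, e = 11 mm; θ ← 0°
rotate_crank_by(+12°): θ ← 0° +12° = 12°
rotate_crank_by(+78°): θ ← 12° +78° = 90°
rotate_crank_by(+76°): θ ← 90° +76° = 166°
rotate_crank_by(+59°): θ ← 166° +59° = 225°
rotate_crank_by(-18°): θ ← 225° -18° = 207°
rotate_crank_by(-69°): θ ← 207° -69° = 138°
rotate_crank_by(+69°): θ ← 138° +69° = 207°
crank pin P = (r cos θ, r sin θ) = (-8.910065, -4.539905)
h = r sin θ − e = -4.539905 − 11 = -15.539905
sin φ = h / L = -15.539905 / 164 = -0.09475552
φ = arcsin(-0.09475552) = -5.437249°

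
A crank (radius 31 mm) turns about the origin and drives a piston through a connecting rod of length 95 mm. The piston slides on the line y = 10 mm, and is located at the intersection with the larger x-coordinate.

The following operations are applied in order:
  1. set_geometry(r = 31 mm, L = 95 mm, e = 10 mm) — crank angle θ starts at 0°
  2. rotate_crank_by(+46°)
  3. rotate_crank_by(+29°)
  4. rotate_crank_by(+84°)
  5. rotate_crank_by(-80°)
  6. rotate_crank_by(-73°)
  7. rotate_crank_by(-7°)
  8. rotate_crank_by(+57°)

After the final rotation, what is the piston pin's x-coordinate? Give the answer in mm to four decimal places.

111.0287

set_geometry: r = 31 mm, L = 95 mm, e = 10 mm; θ ← 0°
rotate_crank_by(+46°): θ ← 0° +46° = 46°
rotate_crank_by(+29°): θ ← 46° +29° = 75°
rotate_crank_by(+84°): θ ← 75° +84° = 159°
rotate_crank_by(-80°): θ ← 159° -80° = 79°
rotate_crank_by(-73°): θ ← 79° -73° = 6°
rotate_crank_by(-7°): θ ← 6° -7° = -1°
rotate_crank_by(+57°): θ ← -1° +57° = 56°
crank pin P = (r cos θ, r sin θ) = (17.334980, 25.700165)
h = r sin θ − e = 25.700165 − 10 = 15.700165
x = r cos θ + √(L² − h²) = 17.334980 + √(9025.0 − 246.4952) = 17.334980 + 93.693675 = 111.028655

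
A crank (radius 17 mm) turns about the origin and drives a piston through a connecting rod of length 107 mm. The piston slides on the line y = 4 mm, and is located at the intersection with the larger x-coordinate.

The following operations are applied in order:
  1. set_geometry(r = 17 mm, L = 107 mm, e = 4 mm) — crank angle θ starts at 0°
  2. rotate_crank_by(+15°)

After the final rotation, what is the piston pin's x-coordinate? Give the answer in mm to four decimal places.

set_geometry: r = 17 mm, L = 107 mm, e = 4 mm; θ ← 0°
rotate_crank_by(+15°): θ ← 0° +15° = 15°
crank pin P = (r cos θ, r sin θ) = (16.420739, 4.399924)
h = r sin θ − e = 4.399924 − 4 = 0.399924
x = r cos θ + √(L² − h²) = 16.420739 + √(11449.0 − 0.1599) = 16.420739 + 106.999253 = 123.419992

123.4200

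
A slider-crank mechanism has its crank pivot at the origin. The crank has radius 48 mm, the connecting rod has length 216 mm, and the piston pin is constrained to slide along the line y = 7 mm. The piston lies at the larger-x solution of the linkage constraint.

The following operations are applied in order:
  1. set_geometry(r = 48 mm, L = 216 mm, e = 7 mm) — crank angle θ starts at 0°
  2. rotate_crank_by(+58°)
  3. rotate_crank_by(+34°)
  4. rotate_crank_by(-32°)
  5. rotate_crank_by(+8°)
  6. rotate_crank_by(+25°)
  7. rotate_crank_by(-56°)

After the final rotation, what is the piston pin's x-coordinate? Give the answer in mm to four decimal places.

253.2227

set_geometry: r = 48 mm, L = 216 mm, e = 7 mm; θ ← 0°
rotate_crank_by(+58°): θ ← 0° +58° = 58°
rotate_crank_by(+34°): θ ← 58° +34° = 92°
rotate_crank_by(-32°): θ ← 92° -32° = 60°
rotate_crank_by(+8°): θ ← 60° +8° = 68°
rotate_crank_by(+25°): θ ← 68° +25° = 93°
rotate_crank_by(-56°): θ ← 93° -56° = 37°
crank pin P = (r cos θ, r sin θ) = (38.334504, 28.887121)
h = r sin θ − e = 28.887121 − 7 = 21.887121
x = r cos θ + √(L² − h²) = 38.334504 + √(46656.0 − 479.0461) = 38.334504 + 214.888236 = 253.222740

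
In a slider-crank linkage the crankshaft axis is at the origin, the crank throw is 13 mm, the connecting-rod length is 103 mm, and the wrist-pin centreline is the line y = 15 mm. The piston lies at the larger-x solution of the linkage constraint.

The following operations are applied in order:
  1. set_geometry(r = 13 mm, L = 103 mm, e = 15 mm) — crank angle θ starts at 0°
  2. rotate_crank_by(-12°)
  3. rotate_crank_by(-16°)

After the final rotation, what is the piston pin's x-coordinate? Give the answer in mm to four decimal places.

112.2933

set_geometry: r = 13 mm, L = 103 mm, e = 15 mm; θ ← 0°
rotate_crank_by(-12°): θ ← 0° -12° = -12°
rotate_crank_by(-16°): θ ← -12° -16° = -28°
crank pin P = (r cos θ, r sin θ) = (11.478319, -6.103130)
h = r sin θ − e = -6.103130 − 15 = -21.103130
x = r cos θ + √(L² − h²) = 11.478319 + √(10609.0 − 445.3421) = 11.478319 + 100.814969 = 112.293287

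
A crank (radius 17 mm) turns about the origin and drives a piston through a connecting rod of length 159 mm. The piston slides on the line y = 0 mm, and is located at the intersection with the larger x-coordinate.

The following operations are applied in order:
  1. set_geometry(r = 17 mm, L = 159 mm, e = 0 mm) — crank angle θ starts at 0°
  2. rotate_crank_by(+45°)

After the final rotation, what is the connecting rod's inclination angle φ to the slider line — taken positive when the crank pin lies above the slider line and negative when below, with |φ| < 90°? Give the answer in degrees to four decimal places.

set_geometry: r = 17 mm, L = 159 mm, e = 0 mm; θ ← 0°
rotate_crank_by(+45°): θ ← 0° +45° = 45°
crank pin P = (r cos θ, r sin θ) = (12.020815, 12.020815)
h = r sin θ − e = 12.020815 − 0 = 12.020815
sin φ = h / L = 12.020815 / 159 = 0.07560261
φ = arcsin(0.07560261) = 4.335848°

4.3358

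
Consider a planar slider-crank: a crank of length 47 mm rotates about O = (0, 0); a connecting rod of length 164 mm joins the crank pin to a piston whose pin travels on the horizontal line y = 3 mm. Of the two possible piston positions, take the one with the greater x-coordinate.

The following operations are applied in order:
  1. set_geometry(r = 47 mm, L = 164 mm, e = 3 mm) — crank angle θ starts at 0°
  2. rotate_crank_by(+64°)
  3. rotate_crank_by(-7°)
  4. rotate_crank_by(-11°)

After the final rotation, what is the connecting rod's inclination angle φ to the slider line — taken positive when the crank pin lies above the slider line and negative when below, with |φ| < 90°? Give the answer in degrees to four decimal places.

10.8279

set_geometry: r = 47 mm, L = 164 mm, e = 3 mm; θ ← 0°
rotate_crank_by(+64°): θ ← 0° +64° = 64°
rotate_crank_by(-7°): θ ← 64° -7° = 57°
rotate_crank_by(-11°): θ ← 57° -11° = 46°
crank pin P = (r cos θ, r sin θ) = (32.648943, 33.808971)
h = r sin θ − e = 33.808971 − 3 = 30.808971
sin φ = h / L = 30.808971 / 164 = 0.18785958
φ = arcsin(0.18785958) = 10.827898°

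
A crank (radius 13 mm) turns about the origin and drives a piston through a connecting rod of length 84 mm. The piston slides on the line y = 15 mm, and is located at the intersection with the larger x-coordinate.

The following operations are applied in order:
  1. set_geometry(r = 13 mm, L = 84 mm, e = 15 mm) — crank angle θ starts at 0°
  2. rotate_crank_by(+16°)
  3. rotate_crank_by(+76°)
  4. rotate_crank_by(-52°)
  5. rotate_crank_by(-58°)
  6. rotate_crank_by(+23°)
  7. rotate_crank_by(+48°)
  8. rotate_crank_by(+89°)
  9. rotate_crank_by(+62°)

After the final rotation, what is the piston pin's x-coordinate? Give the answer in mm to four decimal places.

69.6372

set_geometry: r = 13 mm, L = 84 mm, e = 15 mm; θ ← 0°
rotate_crank_by(+16°): θ ← 0° +16° = 16°
rotate_crank_by(+76°): θ ← 16° +76° = 92°
rotate_crank_by(-52°): θ ← 92° -52° = 40°
rotate_crank_by(-58°): θ ← 40° -58° = -18°
rotate_crank_by(+23°): θ ← -18° +23° = 5°
rotate_crank_by(+48°): θ ← 5° +48° = 53°
rotate_crank_by(+89°): θ ← 53° +89° = 142°
rotate_crank_by(+62°): θ ← 142° +62° = 204°
crank pin P = (r cos θ, r sin θ) = (-11.876091, -5.287576)
h = r sin θ − e = -5.287576 − 15 = -20.287576
x = r cos θ + √(L² − h²) = -11.876091 + √(7056.0 − 411.5858) = -11.876091 + 81.513276 = 69.637186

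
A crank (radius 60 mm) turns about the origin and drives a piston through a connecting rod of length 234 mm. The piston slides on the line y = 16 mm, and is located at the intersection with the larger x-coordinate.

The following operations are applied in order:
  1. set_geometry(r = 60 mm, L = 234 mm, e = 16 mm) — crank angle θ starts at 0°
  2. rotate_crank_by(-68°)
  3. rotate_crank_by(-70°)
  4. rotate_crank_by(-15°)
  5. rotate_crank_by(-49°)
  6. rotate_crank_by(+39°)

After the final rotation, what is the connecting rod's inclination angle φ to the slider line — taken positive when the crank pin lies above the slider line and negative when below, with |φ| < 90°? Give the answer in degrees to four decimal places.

-8.2413

set_geometry: r = 60 mm, L = 234 mm, e = 16 mm; θ ← 0°
rotate_crank_by(-68°): θ ← 0° -68° = -68°
rotate_crank_by(-70°): θ ← -68° -70° = -138°
rotate_crank_by(-15°): θ ← -138° -15° = -153°
rotate_crank_by(-49°): θ ← -153° -49° = -202°
rotate_crank_by(+39°): θ ← -202° +39° = -163°
crank pin P = (r cos θ, r sin θ) = (-57.378285, -17.542302)
h = r sin θ − e = -17.542302 − 16 = -33.542302
sin φ = h / L = -33.542302 / 234 = -0.14334317
φ = arcsin(-0.14334317) = -8.241348°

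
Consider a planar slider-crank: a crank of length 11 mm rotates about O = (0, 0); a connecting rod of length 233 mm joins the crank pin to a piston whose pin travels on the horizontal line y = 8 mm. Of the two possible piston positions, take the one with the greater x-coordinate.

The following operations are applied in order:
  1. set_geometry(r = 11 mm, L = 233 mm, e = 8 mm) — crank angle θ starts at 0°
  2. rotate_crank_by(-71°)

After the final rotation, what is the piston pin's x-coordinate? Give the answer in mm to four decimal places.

set_geometry: r = 11 mm, L = 233 mm, e = 8 mm; θ ← 0°
rotate_crank_by(-71°): θ ← 0° -71° = -71°
crank pin P = (r cos θ, r sin θ) = (3.581250, -10.400704)
h = r sin θ − e = -10.400704 − 8 = -18.400704
x = r cos θ + √(L² − h²) = 3.581250 + √(54289.0 − 338.5859) = 3.581250 + 232.272284 = 235.853534

235.8535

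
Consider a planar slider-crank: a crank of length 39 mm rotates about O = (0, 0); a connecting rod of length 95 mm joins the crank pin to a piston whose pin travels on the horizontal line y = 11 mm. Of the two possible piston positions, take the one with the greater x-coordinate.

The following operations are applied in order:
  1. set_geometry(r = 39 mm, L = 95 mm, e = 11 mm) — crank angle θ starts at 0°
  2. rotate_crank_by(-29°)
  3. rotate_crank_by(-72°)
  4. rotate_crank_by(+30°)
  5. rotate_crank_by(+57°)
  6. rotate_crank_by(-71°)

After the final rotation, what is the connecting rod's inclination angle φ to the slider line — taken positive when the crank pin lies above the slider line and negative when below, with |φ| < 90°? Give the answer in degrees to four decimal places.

-31.6517

set_geometry: r = 39 mm, L = 95 mm, e = 11 mm; θ ← 0°
rotate_crank_by(-29°): θ ← 0° -29° = -29°
rotate_crank_by(-72°): θ ← -29° -72° = -101°
rotate_crank_by(+30°): θ ← -101° +30° = -71°
rotate_crank_by(+57°): θ ← -71° +57° = -14°
rotate_crank_by(-71°): θ ← -14° -71° = -85°
crank pin P = (r cos θ, r sin θ) = (3.399074, -38.851593)
h = r sin θ − e = -38.851593 − 11 = -49.851593
sin φ = h / L = -49.851593 / 95 = -0.52475361
φ = arcsin(-0.52475361) = -31.651658°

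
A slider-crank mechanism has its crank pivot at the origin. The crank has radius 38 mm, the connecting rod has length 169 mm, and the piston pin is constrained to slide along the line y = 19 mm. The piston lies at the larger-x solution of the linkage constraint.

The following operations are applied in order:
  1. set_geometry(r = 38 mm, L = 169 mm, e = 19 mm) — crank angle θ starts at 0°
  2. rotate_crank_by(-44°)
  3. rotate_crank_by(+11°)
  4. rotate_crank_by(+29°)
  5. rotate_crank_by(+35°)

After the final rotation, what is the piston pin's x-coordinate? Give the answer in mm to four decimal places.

set_geometry: r = 38 mm, L = 169 mm, e = 19 mm; θ ← 0°
rotate_crank_by(-44°): θ ← 0° -44° = -44°
rotate_crank_by(+11°): θ ← -44° +11° = -33°
rotate_crank_by(+29°): θ ← -33° +29° = -4°
rotate_crank_by(+35°): θ ← -4° +35° = 31°
crank pin P = (r cos θ, r sin θ) = (32.572357, 19.571447)
h = r sin θ − e = 19.571447 − 19 = 0.571447
x = r cos θ + √(L² − h²) = 32.572357 + √(28561.0 − 0.3266) = 32.572357 + 168.999034 = 201.571391

201.5714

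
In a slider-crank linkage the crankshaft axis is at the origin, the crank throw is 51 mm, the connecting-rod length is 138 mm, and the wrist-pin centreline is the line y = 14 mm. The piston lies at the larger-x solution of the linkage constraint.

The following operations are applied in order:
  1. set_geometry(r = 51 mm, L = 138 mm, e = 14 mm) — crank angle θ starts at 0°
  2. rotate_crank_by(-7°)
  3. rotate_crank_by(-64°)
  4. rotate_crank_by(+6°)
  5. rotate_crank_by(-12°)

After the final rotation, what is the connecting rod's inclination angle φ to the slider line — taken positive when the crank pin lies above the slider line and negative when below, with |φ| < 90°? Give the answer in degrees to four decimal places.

-27.4867

set_geometry: r = 51 mm, L = 138 mm, e = 14 mm; θ ← 0°
rotate_crank_by(-7°): θ ← 0° -7° = -7°
rotate_crank_by(-64°): θ ← -7° -64° = -71°
rotate_crank_by(+6°): θ ← -71° +6° = -65°
rotate_crank_by(-12°): θ ← -65° -12° = -77°
crank pin P = (r cos θ, r sin θ) = (11.472504, -49.692873)
h = r sin θ − e = -49.692873 − 14 = -63.692873
sin φ = h / L = -63.692873 / 138 = -0.46154256
φ = arcsin(-0.46154256) = -27.486691°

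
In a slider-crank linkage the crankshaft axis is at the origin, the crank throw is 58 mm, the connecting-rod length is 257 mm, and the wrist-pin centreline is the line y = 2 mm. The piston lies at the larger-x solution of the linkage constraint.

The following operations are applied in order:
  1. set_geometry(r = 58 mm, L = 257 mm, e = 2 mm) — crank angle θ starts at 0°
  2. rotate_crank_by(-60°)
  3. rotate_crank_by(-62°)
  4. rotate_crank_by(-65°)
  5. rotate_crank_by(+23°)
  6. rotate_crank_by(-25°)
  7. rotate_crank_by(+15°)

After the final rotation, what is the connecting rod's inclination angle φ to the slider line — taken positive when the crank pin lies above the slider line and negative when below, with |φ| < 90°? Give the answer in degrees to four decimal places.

-1.7978

set_geometry: r = 58 mm, L = 257 mm, e = 2 mm; θ ← 0°
rotate_crank_by(-60°): θ ← 0° -60° = -60°
rotate_crank_by(-62°): θ ← -60° -62° = -122°
rotate_crank_by(-65°): θ ← -122° -65° = -187°
rotate_crank_by(+23°): θ ← -187° +23° = -164°
rotate_crank_by(-25°): θ ← -164° -25° = -189°
rotate_crank_by(+15°): θ ← -189° +15° = -174°
crank pin P = (r cos θ, r sin θ) = (-57.682270, -6.062651)
h = r sin θ − e = -6.062651 − 2 = -8.062651
sin φ = h / L = -8.062651 / 257 = -0.03137218
φ = arcsin(-0.03137218) = -1.797789°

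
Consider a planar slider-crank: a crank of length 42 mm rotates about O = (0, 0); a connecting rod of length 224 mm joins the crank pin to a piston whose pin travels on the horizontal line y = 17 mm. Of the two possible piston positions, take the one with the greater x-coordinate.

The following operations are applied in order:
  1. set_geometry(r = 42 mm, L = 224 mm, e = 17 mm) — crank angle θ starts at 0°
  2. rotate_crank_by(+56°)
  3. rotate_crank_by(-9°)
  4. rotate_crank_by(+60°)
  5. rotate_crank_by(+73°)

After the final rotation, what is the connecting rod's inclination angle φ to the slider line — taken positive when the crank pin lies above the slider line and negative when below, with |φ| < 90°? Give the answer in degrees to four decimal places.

-4.3525

set_geometry: r = 42 mm, L = 224 mm, e = 17 mm; θ ← 0°
rotate_crank_by(+56°): θ ← 0° +56° = 56°
rotate_crank_by(-9°): θ ← 56° -9° = 47°
rotate_crank_by(+60°): θ ← 47° +60° = 107°
rotate_crank_by(+73°): θ ← 107° +73° = 180°
crank pin P = (r cos θ, r sin θ) = (-42.000000, 0.000000)
h = r sin θ − e = 0.000000 − 17 = -17.000000
sin φ = h / L = -17.000000 / 224 = -0.07589286
φ = arcsin(-0.07589286) = -4.352525°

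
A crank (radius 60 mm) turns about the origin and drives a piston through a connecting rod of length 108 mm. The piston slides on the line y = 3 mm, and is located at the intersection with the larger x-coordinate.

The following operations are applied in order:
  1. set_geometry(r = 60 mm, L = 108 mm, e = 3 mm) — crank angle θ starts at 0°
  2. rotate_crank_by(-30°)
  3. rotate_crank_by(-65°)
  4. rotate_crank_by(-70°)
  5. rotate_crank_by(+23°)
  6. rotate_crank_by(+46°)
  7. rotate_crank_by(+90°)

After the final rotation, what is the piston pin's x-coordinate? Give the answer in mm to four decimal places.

167.2726

set_geometry: r = 60 mm, L = 108 mm, e = 3 mm; θ ← 0°
rotate_crank_by(-30°): θ ← 0° -30° = -30°
rotate_crank_by(-65°): θ ← -30° -65° = -95°
rotate_crank_by(-70°): θ ← -95° -70° = -165°
rotate_crank_by(+23°): θ ← -165° +23° = -142°
rotate_crank_by(+46°): θ ← -142° +46° = -96°
rotate_crank_by(+90°): θ ← -96° +90° = -6°
crank pin P = (r cos θ, r sin θ) = (59.671314, -6.271708)
h = r sin θ − e = -6.271708 − 3 = -9.271708
x = r cos θ + √(L² − h²) = 59.671314 + √(11664.0 − 85.9646) = 59.671314 + 107.601280 = 167.272594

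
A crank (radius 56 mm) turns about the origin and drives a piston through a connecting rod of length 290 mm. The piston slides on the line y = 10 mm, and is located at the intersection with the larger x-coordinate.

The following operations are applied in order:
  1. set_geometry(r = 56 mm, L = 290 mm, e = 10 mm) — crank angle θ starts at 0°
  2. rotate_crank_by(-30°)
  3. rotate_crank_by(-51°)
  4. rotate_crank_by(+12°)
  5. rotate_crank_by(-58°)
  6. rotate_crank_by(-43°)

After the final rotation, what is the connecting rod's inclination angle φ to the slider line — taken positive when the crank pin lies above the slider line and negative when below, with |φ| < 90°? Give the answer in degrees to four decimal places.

set_geometry: r = 56 mm, L = 290 mm, e = 10 mm; θ ← 0°
rotate_crank_by(-30°): θ ← 0° -30° = -30°
rotate_crank_by(-51°): θ ← -30° -51° = -81°
rotate_crank_by(+12°): θ ← -81° +12° = -69°
rotate_crank_by(-58°): θ ← -69° -58° = -127°
rotate_crank_by(-43°): θ ← -127° -43° = -170°
crank pin P = (r cos θ, r sin θ) = (-55.149234, -9.724298)
h = r sin θ − e = -9.724298 − 10 = -19.724298
sin φ = h / L = -19.724298 / 290 = -0.06801482
φ = arcsin(-0.06801482) = -3.899973°

-3.9000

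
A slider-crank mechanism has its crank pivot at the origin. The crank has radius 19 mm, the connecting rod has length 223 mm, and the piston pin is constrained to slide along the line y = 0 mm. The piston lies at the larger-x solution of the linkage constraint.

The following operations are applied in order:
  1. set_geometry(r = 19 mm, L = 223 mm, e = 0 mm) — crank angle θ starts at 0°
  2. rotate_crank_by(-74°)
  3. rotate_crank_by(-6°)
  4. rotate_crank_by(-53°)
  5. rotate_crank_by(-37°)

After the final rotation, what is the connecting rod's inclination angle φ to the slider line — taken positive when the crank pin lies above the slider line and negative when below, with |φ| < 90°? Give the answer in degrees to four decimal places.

set_geometry: r = 19 mm, L = 223 mm, e = 0 mm; θ ← 0°
rotate_crank_by(-74°): θ ← 0° -74° = -74°
rotate_crank_by(-6°): θ ← -74° -6° = -80°
rotate_crank_by(-53°): θ ← -80° -53° = -133°
rotate_crank_by(-37°): θ ← -133° -37° = -170°
crank pin P = (r cos θ, r sin θ) = (-18.711347, -3.299315)
h = r sin θ − e = -3.299315 − 0 = -3.299315
sin φ = h / L = -3.299315 / 223 = -0.01479514
φ = arcsin(-0.01479514) = -0.847730°

-0.8477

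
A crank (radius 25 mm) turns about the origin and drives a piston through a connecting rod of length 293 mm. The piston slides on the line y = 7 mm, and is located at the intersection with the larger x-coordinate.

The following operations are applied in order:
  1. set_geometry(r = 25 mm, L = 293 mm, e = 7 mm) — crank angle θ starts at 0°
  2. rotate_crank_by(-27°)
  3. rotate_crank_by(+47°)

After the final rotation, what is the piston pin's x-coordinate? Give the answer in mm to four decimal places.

set_geometry: r = 25 mm, L = 293 mm, e = 7 mm; θ ← 0°
rotate_crank_by(-27°): θ ← 0° -27° = -27°
rotate_crank_by(+47°): θ ← -27° +47° = 20°
crank pin P = (r cos θ, r sin θ) = (23.492316, 8.550504)
h = r sin θ − e = 8.550504 − 7 = 1.550504
x = r cos θ + √(L² − h²) = 23.492316 + √(85849.0 − 2.4041) = 23.492316 + 292.995897 = 316.488213

316.4882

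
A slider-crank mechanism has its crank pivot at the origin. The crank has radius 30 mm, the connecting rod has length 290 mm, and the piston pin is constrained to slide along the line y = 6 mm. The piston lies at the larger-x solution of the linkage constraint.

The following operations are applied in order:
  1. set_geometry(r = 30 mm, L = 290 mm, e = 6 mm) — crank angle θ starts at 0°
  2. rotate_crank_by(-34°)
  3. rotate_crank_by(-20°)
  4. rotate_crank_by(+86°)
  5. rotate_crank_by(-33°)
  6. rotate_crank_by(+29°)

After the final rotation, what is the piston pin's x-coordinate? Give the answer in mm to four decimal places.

set_geometry: r = 30 mm, L = 290 mm, e = 6 mm; θ ← 0°
rotate_crank_by(-34°): θ ← 0° -34° = -34°
rotate_crank_by(-20°): θ ← -34° -20° = -54°
rotate_crank_by(+86°): θ ← -54° +86° = 32°
rotate_crank_by(-33°): θ ← 32° -33° = -1°
rotate_crank_by(+29°): θ ← -1° +29° = 28°
crank pin P = (r cos θ, r sin θ) = (26.488428, 14.084147)
h = r sin θ − e = 14.084147 − 6 = 8.084147
x = r cos θ + √(L² − h²) = 26.488428 + √(84100.0 − 65.3534) = 26.488428 + 289.887300 = 316.375728

316.3757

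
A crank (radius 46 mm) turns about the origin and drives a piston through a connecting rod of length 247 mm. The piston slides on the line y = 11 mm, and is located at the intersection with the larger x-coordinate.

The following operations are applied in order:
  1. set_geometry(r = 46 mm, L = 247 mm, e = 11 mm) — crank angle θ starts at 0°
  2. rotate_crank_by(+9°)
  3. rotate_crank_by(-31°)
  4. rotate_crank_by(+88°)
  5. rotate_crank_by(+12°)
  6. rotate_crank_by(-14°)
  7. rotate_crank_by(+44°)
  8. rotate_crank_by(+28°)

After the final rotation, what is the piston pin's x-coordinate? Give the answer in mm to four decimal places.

set_geometry: r = 46 mm, L = 247 mm, e = 11 mm; θ ← 0°
rotate_crank_by(+9°): θ ← 0° +9° = 9°
rotate_crank_by(-31°): θ ← 9° -31° = -22°
rotate_crank_by(+88°): θ ← -22° +88° = 66°
rotate_crank_by(+12°): θ ← 66° +12° = 78°
rotate_crank_by(-14°): θ ← 78° -14° = 64°
rotate_crank_by(+44°): θ ← 64° +44° = 108°
rotate_crank_by(+28°): θ ← 108° +28° = 136°
crank pin P = (r cos θ, r sin θ) = (-33.089631, 31.954285)
h = r sin θ − e = 31.954285 − 11 = 20.954285
x = r cos θ + √(L² − h²) = -33.089631 + √(61009.0 − 439.0821) = -33.089631 + 246.109565 = 213.019934

213.0199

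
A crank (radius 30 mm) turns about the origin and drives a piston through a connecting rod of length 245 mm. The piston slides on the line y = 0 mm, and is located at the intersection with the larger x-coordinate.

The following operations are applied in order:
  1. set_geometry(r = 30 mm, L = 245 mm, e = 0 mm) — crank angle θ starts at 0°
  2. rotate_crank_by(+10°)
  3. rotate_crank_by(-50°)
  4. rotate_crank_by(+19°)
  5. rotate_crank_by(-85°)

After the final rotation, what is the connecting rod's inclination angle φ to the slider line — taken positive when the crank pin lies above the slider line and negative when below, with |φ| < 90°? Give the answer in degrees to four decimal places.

-6.7597

set_geometry: r = 30 mm, L = 245 mm, e = 0 mm; θ ← 0°
rotate_crank_by(+10°): θ ← 0° +10° = 10°
rotate_crank_by(-50°): θ ← 10° -50° = -40°
rotate_crank_by(+19°): θ ← -40° +19° = -21°
rotate_crank_by(-85°): θ ← -21° -85° = -106°
crank pin P = (r cos θ, r sin θ) = (-8.269121, -28.837851)
h = r sin θ − e = -28.837851 − 0 = -28.837851
sin φ = h / L = -28.837851 / 245 = -0.11770551
φ = arcsin(-0.11770551) = -6.759700°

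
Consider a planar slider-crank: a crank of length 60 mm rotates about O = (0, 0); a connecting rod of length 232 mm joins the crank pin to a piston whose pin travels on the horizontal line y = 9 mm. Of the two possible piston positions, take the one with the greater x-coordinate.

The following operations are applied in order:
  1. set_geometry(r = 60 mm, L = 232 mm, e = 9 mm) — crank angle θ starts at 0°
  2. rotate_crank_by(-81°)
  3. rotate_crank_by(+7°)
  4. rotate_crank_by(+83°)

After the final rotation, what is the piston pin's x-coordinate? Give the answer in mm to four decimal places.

291.2610

set_geometry: r = 60 mm, L = 232 mm, e = 9 mm; θ ← 0°
rotate_crank_by(-81°): θ ← 0° -81° = -81°
rotate_crank_by(+7°): θ ← -81° +7° = -74°
rotate_crank_by(+83°): θ ← -74° +83° = 9°
crank pin P = (r cos θ, r sin θ) = (59.261300, 9.386068)
h = r sin θ − e = 9.386068 − 9 = 0.386068
x = r cos θ + √(L² − h²) = 59.261300 + √(53824.0 − 0.1490) = 59.261300 + 231.999679 = 291.260979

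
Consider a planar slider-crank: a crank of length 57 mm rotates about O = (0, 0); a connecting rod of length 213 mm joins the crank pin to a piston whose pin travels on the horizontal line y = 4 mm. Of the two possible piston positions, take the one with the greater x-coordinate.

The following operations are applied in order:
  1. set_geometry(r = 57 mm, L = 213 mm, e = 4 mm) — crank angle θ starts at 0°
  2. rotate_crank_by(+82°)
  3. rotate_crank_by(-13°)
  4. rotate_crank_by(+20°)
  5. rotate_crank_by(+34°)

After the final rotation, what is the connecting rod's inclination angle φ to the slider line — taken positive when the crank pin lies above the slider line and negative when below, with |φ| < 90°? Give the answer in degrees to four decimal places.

11.8678

set_geometry: r = 57 mm, L = 213 mm, e = 4 mm; θ ← 0°
rotate_crank_by(+82°): θ ← 0° +82° = 82°
rotate_crank_by(-13°): θ ← 82° -13° = 69°
rotate_crank_by(+20°): θ ← 69° +20° = 89°
rotate_crank_by(+34°): θ ← 89° +34° = 123°
crank pin P = (r cos θ, r sin θ) = (-31.044425, 47.804222)
h = r sin θ − e = 47.804222 − 4 = 43.804222
sin φ = h / L = 43.804222 / 213 = 0.20565363
φ = arcsin(0.20565363) = 11.867764°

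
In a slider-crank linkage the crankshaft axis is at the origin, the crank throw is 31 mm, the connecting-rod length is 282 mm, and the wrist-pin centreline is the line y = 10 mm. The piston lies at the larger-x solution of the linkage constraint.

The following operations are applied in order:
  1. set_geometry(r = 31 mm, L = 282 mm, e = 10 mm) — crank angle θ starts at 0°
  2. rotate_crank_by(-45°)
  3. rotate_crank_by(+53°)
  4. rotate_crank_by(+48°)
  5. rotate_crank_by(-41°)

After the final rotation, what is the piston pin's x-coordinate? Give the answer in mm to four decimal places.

311.9368

set_geometry: r = 31 mm, L = 282 mm, e = 10 mm; θ ← 0°
rotate_crank_by(-45°): θ ← 0° -45° = -45°
rotate_crank_by(+53°): θ ← -45° +53° = 8°
rotate_crank_by(+48°): θ ← 8° +48° = 56°
rotate_crank_by(-41°): θ ← 56° -41° = 15°
crank pin P = (r cos θ, r sin θ) = (29.943701, 8.023390)
h = r sin θ − e = 8.023390 − 10 = -1.976610
x = r cos θ + √(L² − h²) = 29.943701 + √(79524.0 − 3.9070) = 29.943701 + 281.993073 = 311.936773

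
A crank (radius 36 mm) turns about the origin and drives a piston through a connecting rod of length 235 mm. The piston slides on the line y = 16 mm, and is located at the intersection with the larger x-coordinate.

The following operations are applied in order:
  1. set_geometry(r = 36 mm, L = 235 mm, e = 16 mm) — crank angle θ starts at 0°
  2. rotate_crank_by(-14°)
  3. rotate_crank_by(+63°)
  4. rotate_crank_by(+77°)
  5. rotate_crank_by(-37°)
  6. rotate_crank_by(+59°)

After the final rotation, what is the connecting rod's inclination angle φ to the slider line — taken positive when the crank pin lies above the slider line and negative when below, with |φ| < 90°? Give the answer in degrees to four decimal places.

0.7503

set_geometry: r = 36 mm, L = 235 mm, e = 16 mm; θ ← 0°
rotate_crank_by(-14°): θ ← 0° -14° = -14°
rotate_crank_by(+63°): θ ← -14° +63° = 49°
rotate_crank_by(+77°): θ ← 49° +77° = 126°
rotate_crank_by(-37°): θ ← 126° -37° = 89°
rotate_crank_by(+59°): θ ← 89° +59° = 148°
crank pin P = (r cos θ, r sin θ) = (-30.529731, 19.077094)
h = r sin θ − e = 19.077094 − 16 = 3.077094
sin φ = h / L = 3.077094 / 235 = 0.01309401
φ = arcsin(0.01309401) = 0.750253°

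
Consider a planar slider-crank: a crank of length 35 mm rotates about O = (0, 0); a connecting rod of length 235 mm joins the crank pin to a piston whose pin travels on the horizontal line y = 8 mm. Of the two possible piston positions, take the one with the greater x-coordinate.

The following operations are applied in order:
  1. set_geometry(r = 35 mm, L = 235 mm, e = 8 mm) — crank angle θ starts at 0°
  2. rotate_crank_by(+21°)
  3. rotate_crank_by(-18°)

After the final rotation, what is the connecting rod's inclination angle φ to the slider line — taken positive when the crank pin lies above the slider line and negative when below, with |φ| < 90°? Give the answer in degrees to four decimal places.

set_geometry: r = 35 mm, L = 235 mm, e = 8 mm; θ ← 0°
rotate_crank_by(+21°): θ ← 0° +21° = 21°
rotate_crank_by(-18°): θ ← 21° -18° = 3°
crank pin P = (r cos θ, r sin θ) = (34.952034, 1.831758)
h = r sin θ − e = 1.831758 − 8 = -6.168242
sin φ = h / L = -6.168242 / 235 = -0.02624784
φ = arcsin(-0.02624784) = -1.504063°

-1.5041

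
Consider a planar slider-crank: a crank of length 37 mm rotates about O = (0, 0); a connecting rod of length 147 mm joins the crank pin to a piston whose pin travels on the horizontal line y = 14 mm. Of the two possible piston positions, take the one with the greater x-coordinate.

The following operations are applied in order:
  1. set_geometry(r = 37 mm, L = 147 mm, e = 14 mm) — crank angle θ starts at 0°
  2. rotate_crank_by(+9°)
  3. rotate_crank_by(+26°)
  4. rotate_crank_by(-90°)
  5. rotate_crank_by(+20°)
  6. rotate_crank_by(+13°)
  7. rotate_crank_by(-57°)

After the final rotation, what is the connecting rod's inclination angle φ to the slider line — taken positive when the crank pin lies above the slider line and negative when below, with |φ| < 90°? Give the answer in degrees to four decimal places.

set_geometry: r = 37 mm, L = 147 mm, e = 14 mm; θ ← 0°
rotate_crank_by(+9°): θ ← 0° +9° = 9°
rotate_crank_by(+26°): θ ← 9° +26° = 35°
rotate_crank_by(-90°): θ ← 35° -90° = -55°
rotate_crank_by(+20°): θ ← -55° +20° = -35°
rotate_crank_by(+13°): θ ← -35° +13° = -22°
rotate_crank_by(-57°): θ ← -22° -57° = -79°
crank pin P = (r cos θ, r sin θ) = (7.059933, -36.320206)
h = r sin θ − e = -36.320206 − 14 = -50.320206
sin φ = h / L = -50.320206 / 147 = -0.34231433
φ = arcsin(-0.34231433) = -20.017938°

-20.0179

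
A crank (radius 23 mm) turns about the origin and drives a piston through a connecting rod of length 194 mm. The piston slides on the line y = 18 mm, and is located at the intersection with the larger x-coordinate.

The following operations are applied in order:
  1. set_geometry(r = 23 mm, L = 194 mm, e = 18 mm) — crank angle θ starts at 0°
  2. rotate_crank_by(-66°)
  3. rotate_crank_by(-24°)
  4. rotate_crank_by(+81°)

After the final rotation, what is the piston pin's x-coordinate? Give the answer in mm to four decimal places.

set_geometry: r = 23 mm, L = 194 mm, e = 18 mm; θ ← 0°
rotate_crank_by(-66°): θ ← 0° -66° = -66°
rotate_crank_by(-24°): θ ← -66° -24° = -90°
rotate_crank_by(+81°): θ ← -90° +81° = -9°
crank pin P = (r cos θ, r sin θ) = (22.716832, -3.597993)
h = r sin θ − e = -3.597993 − 18 = -21.597993
x = r cos θ + √(L² − h²) = 22.716832 + √(37636.0 − 466.4733) = 22.716832 + 192.794001 = 215.510833

215.5108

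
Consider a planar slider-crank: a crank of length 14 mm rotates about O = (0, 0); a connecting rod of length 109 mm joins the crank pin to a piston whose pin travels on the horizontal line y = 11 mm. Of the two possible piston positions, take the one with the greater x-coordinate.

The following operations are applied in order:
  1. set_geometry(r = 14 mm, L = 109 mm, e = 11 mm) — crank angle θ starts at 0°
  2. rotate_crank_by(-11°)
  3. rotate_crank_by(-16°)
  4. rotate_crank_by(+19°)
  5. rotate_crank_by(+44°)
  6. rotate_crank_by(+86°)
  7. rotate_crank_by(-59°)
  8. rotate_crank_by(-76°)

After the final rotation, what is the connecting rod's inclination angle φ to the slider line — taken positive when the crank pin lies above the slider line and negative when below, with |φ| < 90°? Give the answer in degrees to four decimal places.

-7.4586

set_geometry: r = 14 mm, L = 109 mm, e = 11 mm; θ ← 0°
rotate_crank_by(-11°): θ ← 0° -11° = -11°
rotate_crank_by(-16°): θ ← -11° -16° = -27°
rotate_crank_by(+19°): θ ← -27° +19° = -8°
rotate_crank_by(+44°): θ ← -8° +44° = 36°
rotate_crank_by(+86°): θ ← 36° +86° = 122°
rotate_crank_by(-59°): θ ← 122° -59° = 63°
rotate_crank_by(-76°): θ ← 63° -76° = -13°
crank pin P = (r cos θ, r sin θ) = (13.641181, -3.149315)
h = r sin θ − e = -3.149315 − 11 = -14.149315
sin φ = h / L = -14.149315 / 109 = -0.12981023
φ = arcsin(-0.12981023) = -7.458626°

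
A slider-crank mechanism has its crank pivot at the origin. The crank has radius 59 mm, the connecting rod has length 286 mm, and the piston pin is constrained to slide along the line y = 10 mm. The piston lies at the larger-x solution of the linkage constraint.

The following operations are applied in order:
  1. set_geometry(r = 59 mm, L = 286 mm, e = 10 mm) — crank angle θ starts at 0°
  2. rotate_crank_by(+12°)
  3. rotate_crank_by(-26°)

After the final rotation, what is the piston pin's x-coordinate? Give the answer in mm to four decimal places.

342.2155

set_geometry: r = 59 mm, L = 286 mm, e = 10 mm; θ ← 0°
rotate_crank_by(+12°): θ ← 0° +12° = 12°
rotate_crank_by(-26°): θ ← 12° -26° = -14°
crank pin P = (r cos θ, r sin θ) = (57.247448, -14.273392)
h = r sin θ − e = -14.273392 − 10 = -24.273392
x = r cos θ + √(L² − h²) = 57.247448 + √(81796.0 − 589.1976) = 57.247448 + 284.968073 = 342.215521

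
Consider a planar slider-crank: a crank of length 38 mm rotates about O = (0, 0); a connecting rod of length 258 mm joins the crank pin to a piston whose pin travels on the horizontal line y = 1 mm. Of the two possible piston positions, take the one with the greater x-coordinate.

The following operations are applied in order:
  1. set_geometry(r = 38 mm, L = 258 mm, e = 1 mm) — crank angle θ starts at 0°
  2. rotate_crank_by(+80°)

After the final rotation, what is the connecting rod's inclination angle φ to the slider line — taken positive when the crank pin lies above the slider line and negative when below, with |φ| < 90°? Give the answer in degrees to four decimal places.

set_geometry: r = 38 mm, L = 258 mm, e = 1 mm; θ ← 0°
rotate_crank_by(+80°): θ ← 0° +80° = 80°
crank pin P = (r cos θ, r sin θ) = (6.598631, 37.422695)
h = r sin θ − e = 37.422695 − 1 = 36.422695
sin φ = h / L = 36.422695 / 258 = 0.14117323
φ = arcsin(0.14117323) = 8.115742°

8.1157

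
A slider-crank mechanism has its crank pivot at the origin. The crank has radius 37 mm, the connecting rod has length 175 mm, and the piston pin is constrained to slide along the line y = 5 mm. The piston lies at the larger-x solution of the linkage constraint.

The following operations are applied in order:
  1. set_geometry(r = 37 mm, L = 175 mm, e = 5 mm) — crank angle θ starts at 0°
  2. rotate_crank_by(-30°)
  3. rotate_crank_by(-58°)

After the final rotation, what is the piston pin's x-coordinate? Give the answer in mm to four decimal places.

171.1821

set_geometry: r = 37 mm, L = 175 mm, e = 5 mm; θ ← 0°
rotate_crank_by(-30°): θ ← 0° -30° = -30°
rotate_crank_by(-58°): θ ← -30° -58° = -88°
crank pin P = (r cos θ, r sin θ) = (1.291281, -36.977461)
h = r sin θ − e = -36.977461 − 5 = -41.977461
x = r cos θ + √(L² − h²) = 1.291281 + √(30625.0 − 1762.1072) = 1.291281 + 169.890826 = 171.182108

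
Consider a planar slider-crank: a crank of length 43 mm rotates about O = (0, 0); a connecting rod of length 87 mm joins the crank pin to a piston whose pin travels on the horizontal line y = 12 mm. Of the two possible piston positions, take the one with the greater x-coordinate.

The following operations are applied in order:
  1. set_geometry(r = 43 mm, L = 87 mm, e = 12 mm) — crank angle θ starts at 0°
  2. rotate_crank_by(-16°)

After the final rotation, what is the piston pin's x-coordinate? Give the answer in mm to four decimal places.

set_geometry: r = 43 mm, L = 87 mm, e = 12 mm; θ ← 0°
rotate_crank_by(-16°): θ ← 0° -16° = -16°
crank pin P = (r cos θ, r sin θ) = (41.334253, -11.852406)
h = r sin θ − e = -11.852406 − 12 = -23.852406
x = r cos θ + √(L² − h²) = 41.334253 + √(7569.0 − 568.9373) = 41.334253 + 83.666377 = 125.000630

125.0006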